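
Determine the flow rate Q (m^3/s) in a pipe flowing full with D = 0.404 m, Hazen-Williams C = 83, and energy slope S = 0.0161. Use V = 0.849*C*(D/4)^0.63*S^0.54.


For a full circular pipe, R = D/4 = 0.404/4 = 0.101 m.
V = 0.849 * 83 * 0.101^0.63 * 0.0161^0.54
  = 0.849 * 83 * 0.235897 * 0.107569
  = 1.7881 m/s.
Pipe area A = pi*D^2/4 = pi*0.404^2/4 = 0.1282 m^2.
Q = A * V = 0.1282 * 1.7881 = 0.2292 m^3/s.

0.2292


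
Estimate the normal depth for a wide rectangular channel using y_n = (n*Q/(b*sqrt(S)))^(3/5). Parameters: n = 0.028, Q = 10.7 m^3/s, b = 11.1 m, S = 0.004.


We use the wide-channel approximation y_n = (n*Q/(b*sqrt(S)))^(3/5).
sqrt(S) = sqrt(0.004) = 0.063246.
Numerator: n*Q = 0.028 * 10.7 = 0.2996.
Denominator: b*sqrt(S) = 11.1 * 0.063246 = 0.702031.
arg = 0.4268.
y_n = 0.4268^(3/5) = 0.5999 m.

0.5999


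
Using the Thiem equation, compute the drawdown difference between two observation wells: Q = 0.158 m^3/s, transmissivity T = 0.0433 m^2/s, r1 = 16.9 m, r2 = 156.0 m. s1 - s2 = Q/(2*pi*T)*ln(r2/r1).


Thiem equation: s1 - s2 = Q/(2*pi*T) * ln(r2/r1).
ln(r2/r1) = ln(156.0/16.9) = 2.2225.
Q/(2*pi*T) = 0.158 / (2*pi*0.0433) = 0.158 / 0.2721 = 0.5808.
s1 - s2 = 0.5808 * 2.2225 = 1.2907 m.

1.2907


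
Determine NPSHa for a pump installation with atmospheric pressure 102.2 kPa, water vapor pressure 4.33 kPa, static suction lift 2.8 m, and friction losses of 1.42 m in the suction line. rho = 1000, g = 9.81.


NPSHa = p_atm/(rho*g) - z_s - hf_s - p_vap/(rho*g).
p_atm/(rho*g) = 102.2*1000 / (1000*9.81) = 10.418 m.
p_vap/(rho*g) = 4.33*1000 / (1000*9.81) = 0.441 m.
NPSHa = 10.418 - 2.8 - 1.42 - 0.441
      = 5.76 m.

5.76


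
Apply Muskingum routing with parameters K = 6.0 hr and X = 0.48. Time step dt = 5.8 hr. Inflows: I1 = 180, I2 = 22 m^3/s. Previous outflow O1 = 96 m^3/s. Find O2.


Muskingum coefficients:
denom = 2*K*(1-X) + dt = 2*6.0*(1-0.48) + 5.8 = 12.04.
C0 = (dt - 2*K*X)/denom = (5.8 - 2*6.0*0.48)/12.04 = 0.0033.
C1 = (dt + 2*K*X)/denom = (5.8 + 2*6.0*0.48)/12.04 = 0.9601.
C2 = (2*K*(1-X) - dt)/denom = 0.0365.
O2 = C0*I2 + C1*I1 + C2*O1
   = 0.0033*22 + 0.9601*180 + 0.0365*96
   = 176.41 m^3/s.

176.41


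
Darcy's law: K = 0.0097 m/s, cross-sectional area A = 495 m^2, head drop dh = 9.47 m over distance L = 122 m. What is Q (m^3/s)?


Darcy's law: Q = K * A * i, where i = dh/L.
Hydraulic gradient i = 9.47 / 122 = 0.077623.
Q = 0.0097 * 495 * 0.077623
  = 0.3727 m^3/s.

0.3727


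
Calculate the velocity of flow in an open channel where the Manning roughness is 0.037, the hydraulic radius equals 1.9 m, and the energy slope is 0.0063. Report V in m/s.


Manning's equation gives V = (1/n) * R^(2/3) * S^(1/2).
First, compute R^(2/3) = 1.9^(2/3) = 1.534.
Next, S^(1/2) = 0.0063^(1/2) = 0.079373.
Then 1/n = 1/0.037 = 27.03.
V = 27.03 * 1.534 * 0.079373 = 3.2908 m/s.

3.2908


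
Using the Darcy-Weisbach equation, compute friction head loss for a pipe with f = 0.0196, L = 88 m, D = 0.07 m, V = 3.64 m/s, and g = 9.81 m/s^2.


Darcy-Weisbach equation: h_f = f * (L/D) * V^2/(2g).
f * L/D = 0.0196 * 88/0.07 = 24.64.
V^2/(2g) = 3.64^2 / (2*9.81) = 13.2496 / 19.62 = 0.6753 m.
h_f = 24.64 * 0.6753 = 16.64 m.

16.64


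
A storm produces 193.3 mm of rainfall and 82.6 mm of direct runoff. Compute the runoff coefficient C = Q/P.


The runoff coefficient C = runoff depth / rainfall depth.
C = 82.6 / 193.3
  = 0.4273.

0.4273


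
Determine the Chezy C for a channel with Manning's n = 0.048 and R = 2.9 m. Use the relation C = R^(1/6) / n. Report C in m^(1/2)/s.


The Chezy coefficient relates to Manning's n through C = R^(1/6) / n.
R^(1/6) = 2.9^(1/6) = 1.19417.
C = 1.19417 / 0.048 = 24.88 m^(1/2)/s.

24.88


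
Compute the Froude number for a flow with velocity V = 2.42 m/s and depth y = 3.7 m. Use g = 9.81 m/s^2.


The Froude number is defined as Fr = V / sqrt(g*y).
g*y = 9.81 * 3.7 = 36.297.
sqrt(g*y) = sqrt(36.297) = 6.0247.
Fr = 2.42 / 6.0247 = 0.4017.

0.4017


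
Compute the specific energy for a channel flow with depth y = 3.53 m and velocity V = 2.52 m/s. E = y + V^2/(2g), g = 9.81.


Specific energy E = y + V^2/(2g).
Velocity head = V^2/(2g) = 2.52^2 / (2*9.81) = 6.3504 / 19.62 = 0.3237 m.
E = 3.53 + 0.3237 = 3.8537 m.

3.8537


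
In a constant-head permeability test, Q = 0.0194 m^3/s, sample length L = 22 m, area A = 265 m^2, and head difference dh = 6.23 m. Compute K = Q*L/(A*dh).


From K = Q*L / (A*dh):
Numerator: Q*L = 0.0194 * 22 = 0.4268.
Denominator: A*dh = 265 * 6.23 = 1650.95.
K = 0.4268 / 1650.95 = 0.000259 m/s.

0.000259


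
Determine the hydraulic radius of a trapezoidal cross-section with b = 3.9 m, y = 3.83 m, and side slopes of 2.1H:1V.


For a trapezoidal section with side slope z:
A = (b + z*y)*y = (3.9 + 2.1*3.83)*3.83 = 45.742 m^2.
P = b + 2*y*sqrt(1 + z^2) = 3.9 + 2*3.83*sqrt(1 + 2.1^2) = 21.717 m.
R = A/P = 45.742 / 21.717 = 2.1063 m.

2.1063


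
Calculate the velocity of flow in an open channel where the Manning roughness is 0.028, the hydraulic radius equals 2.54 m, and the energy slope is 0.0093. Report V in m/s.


Manning's equation gives V = (1/n) * R^(2/3) * S^(1/2).
First, compute R^(2/3) = 2.54^(2/3) = 1.8616.
Next, S^(1/2) = 0.0093^(1/2) = 0.096437.
Then 1/n = 1/0.028 = 35.71.
V = 35.71 * 1.8616 * 0.096437 = 6.4117 m/s.

6.4117


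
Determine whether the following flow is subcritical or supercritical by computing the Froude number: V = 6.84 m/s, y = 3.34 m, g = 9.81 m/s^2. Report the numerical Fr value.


The Froude number is defined as Fr = V / sqrt(g*y).
g*y = 9.81 * 3.34 = 32.7654.
sqrt(g*y) = sqrt(32.7654) = 5.7241.
Fr = 6.84 / 5.7241 = 1.1949.
Since Fr > 1, the flow is supercritical.

1.1949


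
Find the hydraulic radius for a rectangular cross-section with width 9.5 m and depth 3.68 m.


For a rectangular section:
Flow area A = b * y = 9.5 * 3.68 = 34.96 m^2.
Wetted perimeter P = b + 2y = 9.5 + 2*3.68 = 16.86 m.
Hydraulic radius R = A/P = 34.96 / 16.86 = 2.0735 m.

2.0735


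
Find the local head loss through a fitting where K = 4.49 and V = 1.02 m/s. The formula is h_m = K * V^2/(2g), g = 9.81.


Minor loss formula: h_m = K * V^2/(2g).
V^2 = 1.02^2 = 1.0404.
V^2/(2g) = 1.0404 / 19.62 = 0.053 m.
h_m = 4.49 * 0.053 = 0.2381 m.

0.2381


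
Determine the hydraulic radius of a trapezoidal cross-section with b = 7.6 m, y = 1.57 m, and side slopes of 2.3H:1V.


For a trapezoidal section with side slope z:
A = (b + z*y)*y = (7.6 + 2.3*1.57)*1.57 = 17.601 m^2.
P = b + 2*y*sqrt(1 + z^2) = 7.6 + 2*1.57*sqrt(1 + 2.3^2) = 15.475 m.
R = A/P = 17.601 / 15.475 = 1.1374 m.

1.1374


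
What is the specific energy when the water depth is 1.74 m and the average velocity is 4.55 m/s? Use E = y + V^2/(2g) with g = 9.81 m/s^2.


Specific energy E = y + V^2/(2g).
Velocity head = V^2/(2g) = 4.55^2 / (2*9.81) = 20.7025 / 19.62 = 1.0552 m.
E = 1.74 + 1.0552 = 2.7952 m.

2.7952


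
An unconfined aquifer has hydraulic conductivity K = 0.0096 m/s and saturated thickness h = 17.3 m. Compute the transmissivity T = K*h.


Transmissivity is defined as T = K * h.
T = 0.0096 * 17.3
  = 0.1661 m^2/s.

0.1661


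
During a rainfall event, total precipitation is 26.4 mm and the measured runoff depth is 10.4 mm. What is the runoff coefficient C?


The runoff coefficient C = runoff depth / rainfall depth.
C = 10.4 / 26.4
  = 0.3939.

0.3939


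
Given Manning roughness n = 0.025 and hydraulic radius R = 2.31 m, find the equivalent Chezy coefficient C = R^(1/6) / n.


The Chezy coefficient relates to Manning's n through C = R^(1/6) / n.
R^(1/6) = 2.31^(1/6) = 1.149746.
C = 1.149746 / 0.025 = 45.99 m^(1/2)/s.

45.99


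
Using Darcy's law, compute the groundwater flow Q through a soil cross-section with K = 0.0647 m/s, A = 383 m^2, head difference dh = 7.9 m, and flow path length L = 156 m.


Darcy's law: Q = K * A * i, where i = dh/L.
Hydraulic gradient i = 7.9 / 156 = 0.050641.
Q = 0.0647 * 383 * 0.050641
  = 1.2549 m^3/s.

1.2549


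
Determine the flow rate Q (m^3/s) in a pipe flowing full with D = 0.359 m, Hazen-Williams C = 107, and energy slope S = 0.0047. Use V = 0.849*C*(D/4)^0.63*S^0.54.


For a full circular pipe, R = D/4 = 0.359/4 = 0.0897 m.
V = 0.849 * 107 * 0.0897^0.63 * 0.0047^0.54
  = 0.849 * 107 * 0.218984 * 0.055326
  = 1.1006 m/s.
Pipe area A = pi*D^2/4 = pi*0.359^2/4 = 0.1012 m^2.
Q = A * V = 0.1012 * 1.1006 = 0.1114 m^3/s.

0.1114


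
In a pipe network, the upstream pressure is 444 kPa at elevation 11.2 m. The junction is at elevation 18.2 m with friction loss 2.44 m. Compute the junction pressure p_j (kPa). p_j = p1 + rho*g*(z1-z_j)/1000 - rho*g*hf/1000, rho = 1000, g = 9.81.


Junction pressure: p_j = p1 + rho*g*(z1 - z_j)/1000 - rho*g*hf/1000.
Elevation term = 1000*9.81*(11.2 - 18.2)/1000 = -68.67 kPa.
Friction term = 1000*9.81*2.44/1000 = 23.936 kPa.
p_j = 444 + -68.67 - 23.936 = 351.39 kPa.

351.39


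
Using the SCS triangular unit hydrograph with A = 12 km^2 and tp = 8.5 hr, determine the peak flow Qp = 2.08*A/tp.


SCS formula: Qp = 2.08 * A / tp.
Qp = 2.08 * 12 / 8.5
   = 24.96 / 8.5
   = 2.94 m^3/s per cm.

2.94


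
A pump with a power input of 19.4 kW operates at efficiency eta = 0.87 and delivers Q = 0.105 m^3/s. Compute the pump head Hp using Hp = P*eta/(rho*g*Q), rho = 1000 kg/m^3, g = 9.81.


Pump head formula: Hp = P * eta / (rho * g * Q).
Numerator: P * eta = 19.4 * 1000 * 0.87 = 16878.0 W.
Denominator: rho * g * Q = 1000 * 9.81 * 0.105 = 1030.05.
Hp = 16878.0 / 1030.05 = 16.39 m.

16.39


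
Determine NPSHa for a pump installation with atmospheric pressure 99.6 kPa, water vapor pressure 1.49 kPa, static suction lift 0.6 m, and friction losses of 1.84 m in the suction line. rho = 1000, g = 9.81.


NPSHa = p_atm/(rho*g) - z_s - hf_s - p_vap/(rho*g).
p_atm/(rho*g) = 99.6*1000 / (1000*9.81) = 10.153 m.
p_vap/(rho*g) = 1.49*1000 / (1000*9.81) = 0.152 m.
NPSHa = 10.153 - 0.6 - 1.84 - 0.152
      = 7.56 m.

7.56


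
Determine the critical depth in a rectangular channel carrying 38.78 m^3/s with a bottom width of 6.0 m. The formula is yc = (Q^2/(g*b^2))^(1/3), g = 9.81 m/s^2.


Using yc = (Q^2 / (g * b^2))^(1/3):
Q^2 = 38.78^2 = 1503.89.
g * b^2 = 9.81 * 6.0^2 = 9.81 * 36.0 = 353.16.
Q^2 / (g*b^2) = 1503.89 / 353.16 = 4.2584.
yc = 4.2584^(1/3) = 1.6209 m.

1.6209


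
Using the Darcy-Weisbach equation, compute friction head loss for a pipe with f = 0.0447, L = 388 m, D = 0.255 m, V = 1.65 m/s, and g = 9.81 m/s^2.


Darcy-Weisbach equation: h_f = f * (L/D) * V^2/(2g).
f * L/D = 0.0447 * 388/0.255 = 68.0141.
V^2/(2g) = 1.65^2 / (2*9.81) = 2.7225 / 19.62 = 0.1388 m.
h_f = 68.0141 * 0.1388 = 9.438 m.

9.438


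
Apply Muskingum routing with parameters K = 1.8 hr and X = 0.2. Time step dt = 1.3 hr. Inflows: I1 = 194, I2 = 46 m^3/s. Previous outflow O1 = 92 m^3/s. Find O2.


Muskingum coefficients:
denom = 2*K*(1-X) + dt = 2*1.8*(1-0.2) + 1.3 = 4.18.
C0 = (dt - 2*K*X)/denom = (1.3 - 2*1.8*0.2)/4.18 = 0.1388.
C1 = (dt + 2*K*X)/denom = (1.3 + 2*1.8*0.2)/4.18 = 0.4833.
C2 = (2*K*(1-X) - dt)/denom = 0.378.
O2 = C0*I2 + C1*I1 + C2*O1
   = 0.1388*46 + 0.4833*194 + 0.378*92
   = 134.91 m^3/s.

134.91


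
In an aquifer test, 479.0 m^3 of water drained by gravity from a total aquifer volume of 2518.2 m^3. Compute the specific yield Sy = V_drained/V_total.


Specific yield Sy = Volume drained / Total volume.
Sy = 479.0 / 2518.2
   = 0.1902.

0.1902


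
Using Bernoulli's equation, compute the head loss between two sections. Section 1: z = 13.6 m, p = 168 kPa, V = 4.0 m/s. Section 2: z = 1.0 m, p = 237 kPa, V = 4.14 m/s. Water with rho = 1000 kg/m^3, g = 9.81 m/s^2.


Total head at each section: H = z + p/(rho*g) + V^2/(2g).
H1 = 13.6 + 168*1000/(1000*9.81) + 4.0^2/(2*9.81)
   = 13.6 + 17.125 + 0.8155
   = 31.541 m.
H2 = 1.0 + 237*1000/(1000*9.81) + 4.14^2/(2*9.81)
   = 1.0 + 24.159 + 0.8736
   = 26.033 m.
h_L = H1 - H2 = 31.541 - 26.033 = 5.508 m.

5.508


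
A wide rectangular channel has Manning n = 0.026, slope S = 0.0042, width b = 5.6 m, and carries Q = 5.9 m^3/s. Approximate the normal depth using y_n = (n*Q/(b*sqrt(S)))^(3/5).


We use the wide-channel approximation y_n = (n*Q/(b*sqrt(S)))^(3/5).
sqrt(S) = sqrt(0.0042) = 0.064807.
Numerator: n*Q = 0.026 * 5.9 = 0.1534.
Denominator: b*sqrt(S) = 5.6 * 0.064807 = 0.362919.
arg = 0.4227.
y_n = 0.4227^(3/5) = 0.5965 m.

0.5965


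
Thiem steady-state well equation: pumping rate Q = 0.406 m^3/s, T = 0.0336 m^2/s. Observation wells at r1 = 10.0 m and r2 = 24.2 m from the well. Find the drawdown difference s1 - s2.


Thiem equation: s1 - s2 = Q/(2*pi*T) * ln(r2/r1).
ln(r2/r1) = ln(24.2/10.0) = 0.8838.
Q/(2*pi*T) = 0.406 / (2*pi*0.0336) = 0.406 / 0.2111 = 1.9231.
s1 - s2 = 1.9231 * 0.8838 = 1.6996 m.

1.6996


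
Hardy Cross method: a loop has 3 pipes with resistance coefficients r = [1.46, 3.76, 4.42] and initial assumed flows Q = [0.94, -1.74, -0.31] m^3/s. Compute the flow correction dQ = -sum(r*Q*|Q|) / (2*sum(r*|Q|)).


Numerator terms (r*Q*|Q|): 1.46*0.94*|0.94| = 1.2901; 3.76*-1.74*|-1.74| = -11.3838; 4.42*-0.31*|-0.31| = -0.4248.
Sum of numerator = -10.5185.
Denominator terms (r*|Q|): 1.46*|0.94| = 1.3724; 3.76*|-1.74| = 6.5424; 4.42*|-0.31| = 1.3702.
2 * sum of denominator = 2 * 9.285 = 18.57.
dQ = --10.5185 / 18.57 = 0.5664 m^3/s.

0.5664


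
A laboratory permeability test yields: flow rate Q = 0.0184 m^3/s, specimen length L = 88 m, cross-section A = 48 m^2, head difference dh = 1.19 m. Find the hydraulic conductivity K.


From K = Q*L / (A*dh):
Numerator: Q*L = 0.0184 * 88 = 1.6192.
Denominator: A*dh = 48 * 1.19 = 57.12.
K = 1.6192 / 57.12 = 0.028347 m/s.

0.028347


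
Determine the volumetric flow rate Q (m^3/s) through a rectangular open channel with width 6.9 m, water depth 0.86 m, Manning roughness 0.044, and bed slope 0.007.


For a rectangular channel, the cross-sectional area A = b * y = 6.9 * 0.86 = 5.93 m^2.
The wetted perimeter P = b + 2y = 6.9 + 2*0.86 = 8.62 m.
Hydraulic radius R = A/P = 5.93/8.62 = 0.6884 m.
Velocity V = (1/n)*R^(2/3)*S^(1/2) = (1/0.044)*0.6884^(2/3)*0.007^(1/2) = 1.4825 m/s.
Discharge Q = A * V = 5.93 * 1.4825 = 8.797 m^3/s.

8.797


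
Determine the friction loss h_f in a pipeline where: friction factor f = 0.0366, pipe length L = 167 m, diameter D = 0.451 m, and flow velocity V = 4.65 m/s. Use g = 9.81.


Darcy-Weisbach equation: h_f = f * (L/D) * V^2/(2g).
f * L/D = 0.0366 * 167/0.451 = 13.5525.
V^2/(2g) = 4.65^2 / (2*9.81) = 21.6225 / 19.62 = 1.1021 m.
h_f = 13.5525 * 1.1021 = 14.936 m.

14.936


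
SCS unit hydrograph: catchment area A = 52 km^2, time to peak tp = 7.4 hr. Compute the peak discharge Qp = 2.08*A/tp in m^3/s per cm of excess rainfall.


SCS formula: Qp = 2.08 * A / tp.
Qp = 2.08 * 52 / 7.4
   = 108.16 / 7.4
   = 14.62 m^3/s per cm.

14.62


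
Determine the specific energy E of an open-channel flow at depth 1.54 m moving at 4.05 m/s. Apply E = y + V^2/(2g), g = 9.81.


Specific energy E = y + V^2/(2g).
Velocity head = V^2/(2g) = 4.05^2 / (2*9.81) = 16.4025 / 19.62 = 0.836 m.
E = 1.54 + 0.836 = 2.376 m.

2.376


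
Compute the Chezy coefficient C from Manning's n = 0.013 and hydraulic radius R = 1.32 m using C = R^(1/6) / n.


The Chezy coefficient relates to Manning's n through C = R^(1/6) / n.
R^(1/6) = 1.32^(1/6) = 1.047359.
C = 1.047359 / 0.013 = 80.57 m^(1/2)/s.

80.57


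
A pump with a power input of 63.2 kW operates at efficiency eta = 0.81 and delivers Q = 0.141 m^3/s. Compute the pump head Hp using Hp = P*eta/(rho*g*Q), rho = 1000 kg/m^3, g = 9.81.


Pump head formula: Hp = P * eta / (rho * g * Q).
Numerator: P * eta = 63.2 * 1000 * 0.81 = 51192.0 W.
Denominator: rho * g * Q = 1000 * 9.81 * 0.141 = 1383.21.
Hp = 51192.0 / 1383.21 = 37.01 m.

37.01


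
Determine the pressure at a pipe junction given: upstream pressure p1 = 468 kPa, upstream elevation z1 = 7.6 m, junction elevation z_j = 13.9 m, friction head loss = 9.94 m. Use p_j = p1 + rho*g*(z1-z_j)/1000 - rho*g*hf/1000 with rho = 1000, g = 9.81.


Junction pressure: p_j = p1 + rho*g*(z1 - z_j)/1000 - rho*g*hf/1000.
Elevation term = 1000*9.81*(7.6 - 13.9)/1000 = -61.803 kPa.
Friction term = 1000*9.81*9.94/1000 = 97.511 kPa.
p_j = 468 + -61.803 - 97.511 = 308.69 kPa.

308.69


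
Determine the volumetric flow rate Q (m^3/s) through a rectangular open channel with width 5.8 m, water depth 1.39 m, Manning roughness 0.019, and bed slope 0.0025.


For a rectangular channel, the cross-sectional area A = b * y = 5.8 * 1.39 = 8.06 m^2.
The wetted perimeter P = b + 2y = 5.8 + 2*1.39 = 8.58 m.
Hydraulic radius R = A/P = 8.06/8.58 = 0.9396 m.
Velocity V = (1/n)*R^(2/3)*S^(1/2) = (1/0.019)*0.9396^(2/3)*0.0025^(1/2) = 2.5246 m/s.
Discharge Q = A * V = 8.06 * 2.5246 = 20.353 m^3/s.

20.353


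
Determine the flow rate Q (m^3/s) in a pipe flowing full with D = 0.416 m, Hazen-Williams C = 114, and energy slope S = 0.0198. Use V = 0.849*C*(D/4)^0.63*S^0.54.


For a full circular pipe, R = D/4 = 0.416/4 = 0.104 m.
V = 0.849 * 114 * 0.104^0.63 * 0.0198^0.54
  = 0.849 * 114 * 0.240287 * 0.120282
  = 2.7973 m/s.
Pipe area A = pi*D^2/4 = pi*0.416^2/4 = 0.1359 m^2.
Q = A * V = 0.1359 * 2.7973 = 0.3802 m^3/s.

0.3802


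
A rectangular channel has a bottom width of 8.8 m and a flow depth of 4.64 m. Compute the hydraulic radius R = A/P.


For a rectangular section:
Flow area A = b * y = 8.8 * 4.64 = 40.83 m^2.
Wetted perimeter P = b + 2y = 8.8 + 2*4.64 = 18.08 m.
Hydraulic radius R = A/P = 40.83 / 18.08 = 2.2584 m.

2.2584


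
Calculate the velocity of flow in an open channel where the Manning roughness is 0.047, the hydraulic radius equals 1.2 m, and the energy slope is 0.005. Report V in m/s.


Manning's equation gives V = (1/n) * R^(2/3) * S^(1/2).
First, compute R^(2/3) = 1.2^(2/3) = 1.1292.
Next, S^(1/2) = 0.005^(1/2) = 0.070711.
Then 1/n = 1/0.047 = 21.28.
V = 21.28 * 1.1292 * 0.070711 = 1.6989 m/s.

1.6989


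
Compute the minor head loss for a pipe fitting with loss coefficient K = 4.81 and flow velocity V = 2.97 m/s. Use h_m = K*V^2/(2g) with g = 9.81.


Minor loss formula: h_m = K * V^2/(2g).
V^2 = 2.97^2 = 8.8209.
V^2/(2g) = 8.8209 / 19.62 = 0.4496 m.
h_m = 4.81 * 0.4496 = 2.1625 m.

2.1625


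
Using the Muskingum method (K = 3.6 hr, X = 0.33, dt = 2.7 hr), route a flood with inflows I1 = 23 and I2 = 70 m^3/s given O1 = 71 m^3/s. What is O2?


Muskingum coefficients:
denom = 2*K*(1-X) + dt = 2*3.6*(1-0.33) + 2.7 = 7.524.
C0 = (dt - 2*K*X)/denom = (2.7 - 2*3.6*0.33)/7.524 = 0.0431.
C1 = (dt + 2*K*X)/denom = (2.7 + 2*3.6*0.33)/7.524 = 0.6746.
C2 = (2*K*(1-X) - dt)/denom = 0.2823.
O2 = C0*I2 + C1*I1 + C2*O1
   = 0.0431*70 + 0.6746*23 + 0.2823*71
   = 38.57 m^3/s.

38.57


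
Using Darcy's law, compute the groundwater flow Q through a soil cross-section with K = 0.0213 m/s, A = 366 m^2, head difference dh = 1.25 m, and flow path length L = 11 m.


Darcy's law: Q = K * A * i, where i = dh/L.
Hydraulic gradient i = 1.25 / 11 = 0.113636.
Q = 0.0213 * 366 * 0.113636
  = 0.8859 m^3/s.

0.8859


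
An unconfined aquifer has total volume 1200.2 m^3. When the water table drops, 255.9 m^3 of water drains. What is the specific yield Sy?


Specific yield Sy = Volume drained / Total volume.
Sy = 255.9 / 1200.2
   = 0.2132.

0.2132


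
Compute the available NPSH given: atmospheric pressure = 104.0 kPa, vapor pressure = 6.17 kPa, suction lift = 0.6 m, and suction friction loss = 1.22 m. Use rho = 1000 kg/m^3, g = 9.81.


NPSHa = p_atm/(rho*g) - z_s - hf_s - p_vap/(rho*g).
p_atm/(rho*g) = 104.0*1000 / (1000*9.81) = 10.601 m.
p_vap/(rho*g) = 6.17*1000 / (1000*9.81) = 0.629 m.
NPSHa = 10.601 - 0.6 - 1.22 - 0.629
      = 8.15 m.

8.15


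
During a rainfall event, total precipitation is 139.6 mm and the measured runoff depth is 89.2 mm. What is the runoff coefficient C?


The runoff coefficient C = runoff depth / rainfall depth.
C = 89.2 / 139.6
  = 0.639.

0.639


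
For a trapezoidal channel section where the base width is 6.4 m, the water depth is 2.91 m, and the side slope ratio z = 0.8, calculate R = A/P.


For a trapezoidal section with side slope z:
A = (b + z*y)*y = (6.4 + 0.8*2.91)*2.91 = 25.398 m^2.
P = b + 2*y*sqrt(1 + z^2) = 6.4 + 2*2.91*sqrt(1 + 0.8^2) = 13.853 m.
R = A/P = 25.398 / 13.853 = 1.8334 m.

1.8334


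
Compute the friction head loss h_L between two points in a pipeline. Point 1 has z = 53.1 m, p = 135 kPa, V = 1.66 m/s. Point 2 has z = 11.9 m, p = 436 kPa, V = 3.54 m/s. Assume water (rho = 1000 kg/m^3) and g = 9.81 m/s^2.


Total head at each section: H = z + p/(rho*g) + V^2/(2g).
H1 = 53.1 + 135*1000/(1000*9.81) + 1.66^2/(2*9.81)
   = 53.1 + 13.761 + 0.1404
   = 67.002 m.
H2 = 11.9 + 436*1000/(1000*9.81) + 3.54^2/(2*9.81)
   = 11.9 + 44.444 + 0.6387
   = 56.983 m.
h_L = H1 - H2 = 67.002 - 56.983 = 10.019 m.

10.019


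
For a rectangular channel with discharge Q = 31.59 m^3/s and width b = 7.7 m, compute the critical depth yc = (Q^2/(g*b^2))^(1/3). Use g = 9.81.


Using yc = (Q^2 / (g * b^2))^(1/3):
Q^2 = 31.59^2 = 997.93.
g * b^2 = 9.81 * 7.7^2 = 9.81 * 59.29 = 581.63.
Q^2 / (g*b^2) = 997.93 / 581.63 = 1.7157.
yc = 1.7157^(1/3) = 1.1972 m.

1.1972


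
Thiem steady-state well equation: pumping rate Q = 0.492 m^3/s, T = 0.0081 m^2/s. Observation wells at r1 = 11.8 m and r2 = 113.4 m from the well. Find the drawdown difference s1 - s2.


Thiem equation: s1 - s2 = Q/(2*pi*T) * ln(r2/r1).
ln(r2/r1) = ln(113.4/11.8) = 2.2628.
Q/(2*pi*T) = 0.492 / (2*pi*0.0081) = 0.492 / 0.0509 = 9.6672.
s1 - s2 = 9.6672 * 2.2628 = 21.8751 m.

21.8751


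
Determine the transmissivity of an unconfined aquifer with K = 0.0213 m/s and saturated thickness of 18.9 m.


Transmissivity is defined as T = K * h.
T = 0.0213 * 18.9
  = 0.4026 m^2/s.

0.4026


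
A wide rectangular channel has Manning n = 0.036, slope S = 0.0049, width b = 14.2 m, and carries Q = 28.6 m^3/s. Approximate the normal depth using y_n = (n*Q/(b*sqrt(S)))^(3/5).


We use the wide-channel approximation y_n = (n*Q/(b*sqrt(S)))^(3/5).
sqrt(S) = sqrt(0.0049) = 0.07.
Numerator: n*Q = 0.036 * 28.6 = 1.0296.
Denominator: b*sqrt(S) = 14.2 * 0.07 = 0.994.
arg = 1.0358.
y_n = 1.0358^(3/5) = 1.0213 m.

1.0213


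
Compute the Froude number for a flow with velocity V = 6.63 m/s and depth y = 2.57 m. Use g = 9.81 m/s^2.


The Froude number is defined as Fr = V / sqrt(g*y).
g*y = 9.81 * 2.57 = 25.2117.
sqrt(g*y) = sqrt(25.2117) = 5.0211.
Fr = 6.63 / 5.0211 = 1.3204.

1.3204


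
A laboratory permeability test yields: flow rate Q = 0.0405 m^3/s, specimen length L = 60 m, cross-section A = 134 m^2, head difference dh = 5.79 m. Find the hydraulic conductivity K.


From K = Q*L / (A*dh):
Numerator: Q*L = 0.0405 * 60 = 2.43.
Denominator: A*dh = 134 * 5.79 = 775.86.
K = 2.43 / 775.86 = 0.003132 m/s.

0.003132


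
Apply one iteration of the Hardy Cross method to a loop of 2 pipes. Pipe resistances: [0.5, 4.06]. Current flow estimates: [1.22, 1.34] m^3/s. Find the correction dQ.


Numerator terms (r*Q*|Q|): 0.5*1.22*|1.22| = 0.7442; 4.06*1.34*|1.34| = 7.2901.
Sum of numerator = 8.0343.
Denominator terms (r*|Q|): 0.5*|1.22| = 0.61; 4.06*|1.34| = 5.4404.
2 * sum of denominator = 2 * 6.0504 = 12.1008.
dQ = -8.0343 / 12.1008 = -0.664 m^3/s.

-0.664


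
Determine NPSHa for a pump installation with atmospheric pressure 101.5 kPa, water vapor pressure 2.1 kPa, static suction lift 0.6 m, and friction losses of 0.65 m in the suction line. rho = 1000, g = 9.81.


NPSHa = p_atm/(rho*g) - z_s - hf_s - p_vap/(rho*g).
p_atm/(rho*g) = 101.5*1000 / (1000*9.81) = 10.347 m.
p_vap/(rho*g) = 2.1*1000 / (1000*9.81) = 0.214 m.
NPSHa = 10.347 - 0.6 - 0.65 - 0.214
      = 8.88 m.

8.88


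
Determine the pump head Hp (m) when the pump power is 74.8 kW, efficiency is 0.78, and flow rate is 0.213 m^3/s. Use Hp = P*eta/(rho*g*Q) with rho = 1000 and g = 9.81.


Pump head formula: Hp = P * eta / (rho * g * Q).
Numerator: P * eta = 74.8 * 1000 * 0.78 = 58344.0 W.
Denominator: rho * g * Q = 1000 * 9.81 * 0.213 = 2089.53.
Hp = 58344.0 / 2089.53 = 27.92 m.

27.92


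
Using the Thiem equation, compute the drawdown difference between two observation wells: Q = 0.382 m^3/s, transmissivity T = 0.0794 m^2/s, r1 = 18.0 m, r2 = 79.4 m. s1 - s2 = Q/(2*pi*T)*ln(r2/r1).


Thiem equation: s1 - s2 = Q/(2*pi*T) * ln(r2/r1).
ln(r2/r1) = ln(79.4/18.0) = 1.4841.
Q/(2*pi*T) = 0.382 / (2*pi*0.0794) = 0.382 / 0.4989 = 0.7657.
s1 - s2 = 0.7657 * 1.4841 = 1.1364 m.

1.1364


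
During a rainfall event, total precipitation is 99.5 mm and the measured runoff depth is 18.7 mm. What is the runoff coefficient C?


The runoff coefficient C = runoff depth / rainfall depth.
C = 18.7 / 99.5
  = 0.1879.

0.1879


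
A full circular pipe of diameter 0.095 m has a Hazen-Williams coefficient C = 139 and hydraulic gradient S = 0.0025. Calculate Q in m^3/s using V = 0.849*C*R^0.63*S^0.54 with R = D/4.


For a full circular pipe, R = D/4 = 0.095/4 = 0.0238 m.
V = 0.849 * 139 * 0.0238^0.63 * 0.0025^0.54
  = 0.849 * 139 * 0.094769 * 0.039345
  = 0.44 m/s.
Pipe area A = pi*D^2/4 = pi*0.095^2/4 = 0.0071 m^2.
Q = A * V = 0.0071 * 0.44 = 0.0031 m^3/s.

0.0031


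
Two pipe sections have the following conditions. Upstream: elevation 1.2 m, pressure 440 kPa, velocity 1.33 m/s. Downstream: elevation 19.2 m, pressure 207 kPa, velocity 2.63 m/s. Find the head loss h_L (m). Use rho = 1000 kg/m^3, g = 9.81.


Total head at each section: H = z + p/(rho*g) + V^2/(2g).
H1 = 1.2 + 440*1000/(1000*9.81) + 1.33^2/(2*9.81)
   = 1.2 + 44.852 + 0.0902
   = 46.142 m.
H2 = 19.2 + 207*1000/(1000*9.81) + 2.63^2/(2*9.81)
   = 19.2 + 21.101 + 0.3525
   = 40.653 m.
h_L = H1 - H2 = 46.142 - 40.653 = 5.489 m.

5.489


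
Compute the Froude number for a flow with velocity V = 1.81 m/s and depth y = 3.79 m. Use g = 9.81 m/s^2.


The Froude number is defined as Fr = V / sqrt(g*y).
g*y = 9.81 * 3.79 = 37.1799.
sqrt(g*y) = sqrt(37.1799) = 6.0975.
Fr = 1.81 / 6.0975 = 0.2968.

0.2968


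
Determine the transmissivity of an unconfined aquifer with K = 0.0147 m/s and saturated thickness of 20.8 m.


Transmissivity is defined as T = K * h.
T = 0.0147 * 20.8
  = 0.3058 m^2/s.

0.3058


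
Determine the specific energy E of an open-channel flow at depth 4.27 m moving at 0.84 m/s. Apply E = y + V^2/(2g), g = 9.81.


Specific energy E = y + V^2/(2g).
Velocity head = V^2/(2g) = 0.84^2 / (2*9.81) = 0.7056 / 19.62 = 0.036 m.
E = 4.27 + 0.036 = 4.306 m.

4.306


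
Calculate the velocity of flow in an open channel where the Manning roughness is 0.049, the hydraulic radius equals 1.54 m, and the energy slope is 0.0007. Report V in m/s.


Manning's equation gives V = (1/n) * R^(2/3) * S^(1/2).
First, compute R^(2/3) = 1.54^(2/3) = 1.3336.
Next, S^(1/2) = 0.0007^(1/2) = 0.026458.
Then 1/n = 1/0.049 = 20.41.
V = 20.41 * 1.3336 * 0.026458 = 0.7201 m/s.

0.7201


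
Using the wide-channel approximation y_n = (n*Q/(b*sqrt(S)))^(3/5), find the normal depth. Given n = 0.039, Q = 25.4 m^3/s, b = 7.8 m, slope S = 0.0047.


We use the wide-channel approximation y_n = (n*Q/(b*sqrt(S)))^(3/5).
sqrt(S) = sqrt(0.0047) = 0.068557.
Numerator: n*Q = 0.039 * 25.4 = 0.9906.
Denominator: b*sqrt(S) = 7.8 * 0.068557 = 0.534745.
arg = 1.8525.
y_n = 1.8525^(3/5) = 1.4476 m.

1.4476


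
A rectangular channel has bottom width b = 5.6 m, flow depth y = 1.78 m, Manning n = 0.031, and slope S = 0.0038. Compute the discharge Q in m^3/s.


For a rectangular channel, the cross-sectional area A = b * y = 5.6 * 1.78 = 9.97 m^2.
The wetted perimeter P = b + 2y = 5.6 + 2*1.78 = 9.16 m.
Hydraulic radius R = A/P = 9.97/9.16 = 1.0882 m.
Velocity V = (1/n)*R^(2/3)*S^(1/2) = (1/0.031)*1.0882^(2/3)*0.0038^(1/2) = 2.1038 m/s.
Discharge Q = A * V = 9.97 * 2.1038 = 20.971 m^3/s.

20.971


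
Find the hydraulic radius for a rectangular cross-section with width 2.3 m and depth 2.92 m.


For a rectangular section:
Flow area A = b * y = 2.3 * 2.92 = 6.72 m^2.
Wetted perimeter P = b + 2y = 2.3 + 2*2.92 = 8.14 m.
Hydraulic radius R = A/P = 6.72 / 8.14 = 0.8251 m.

0.8251


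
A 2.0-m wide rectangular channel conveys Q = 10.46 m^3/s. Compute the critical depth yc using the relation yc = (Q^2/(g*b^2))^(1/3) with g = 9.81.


Using yc = (Q^2 / (g * b^2))^(1/3):
Q^2 = 10.46^2 = 109.41.
g * b^2 = 9.81 * 2.0^2 = 9.81 * 4.0 = 39.24.
Q^2 / (g*b^2) = 109.41 / 39.24 = 2.7882.
yc = 2.7882^(1/3) = 1.4075 m.

1.4075


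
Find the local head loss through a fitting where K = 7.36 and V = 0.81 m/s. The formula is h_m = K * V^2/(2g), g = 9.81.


Minor loss formula: h_m = K * V^2/(2g).
V^2 = 0.81^2 = 0.6561.
V^2/(2g) = 0.6561 / 19.62 = 0.0334 m.
h_m = 7.36 * 0.0334 = 0.2461 m.

0.2461


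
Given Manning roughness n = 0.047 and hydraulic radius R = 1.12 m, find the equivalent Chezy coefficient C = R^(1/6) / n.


The Chezy coefficient relates to Manning's n through C = R^(1/6) / n.
R^(1/6) = 1.12^(1/6) = 1.019068.
C = 1.019068 / 0.047 = 21.68 m^(1/2)/s.

21.68


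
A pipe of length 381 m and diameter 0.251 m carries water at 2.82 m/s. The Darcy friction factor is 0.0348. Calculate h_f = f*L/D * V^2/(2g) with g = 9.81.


Darcy-Weisbach equation: h_f = f * (L/D) * V^2/(2g).
f * L/D = 0.0348 * 381/0.251 = 52.8239.
V^2/(2g) = 2.82^2 / (2*9.81) = 7.9524 / 19.62 = 0.4053 m.
h_f = 52.8239 * 0.4053 = 21.411 m.

21.411


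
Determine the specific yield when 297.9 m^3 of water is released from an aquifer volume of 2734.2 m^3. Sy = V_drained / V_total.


Specific yield Sy = Volume drained / Total volume.
Sy = 297.9 / 2734.2
   = 0.109.

0.109


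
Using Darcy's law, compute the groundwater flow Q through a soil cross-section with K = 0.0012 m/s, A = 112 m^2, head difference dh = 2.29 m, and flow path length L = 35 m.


Darcy's law: Q = K * A * i, where i = dh/L.
Hydraulic gradient i = 2.29 / 35 = 0.065429.
Q = 0.0012 * 112 * 0.065429
  = 0.0088 m^3/s.

0.0088


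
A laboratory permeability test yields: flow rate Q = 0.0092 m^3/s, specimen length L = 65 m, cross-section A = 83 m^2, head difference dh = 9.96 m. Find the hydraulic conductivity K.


From K = Q*L / (A*dh):
Numerator: Q*L = 0.0092 * 65 = 0.598.
Denominator: A*dh = 83 * 9.96 = 826.68.
K = 0.598 / 826.68 = 0.000723 m/s.

0.000723


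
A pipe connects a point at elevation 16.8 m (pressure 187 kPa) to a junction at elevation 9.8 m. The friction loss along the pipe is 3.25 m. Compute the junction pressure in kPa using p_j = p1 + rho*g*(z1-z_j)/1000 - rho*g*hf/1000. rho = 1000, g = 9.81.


Junction pressure: p_j = p1 + rho*g*(z1 - z_j)/1000 - rho*g*hf/1000.
Elevation term = 1000*9.81*(16.8 - 9.8)/1000 = 68.67 kPa.
Friction term = 1000*9.81*3.25/1000 = 31.883 kPa.
p_j = 187 + 68.67 - 31.883 = 223.79 kPa.

223.79


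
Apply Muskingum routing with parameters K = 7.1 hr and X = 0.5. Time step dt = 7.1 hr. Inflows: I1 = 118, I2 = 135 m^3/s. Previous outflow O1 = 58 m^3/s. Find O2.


Muskingum coefficients:
denom = 2*K*(1-X) + dt = 2*7.1*(1-0.5) + 7.1 = 14.2.
C0 = (dt - 2*K*X)/denom = (7.1 - 2*7.1*0.5)/14.2 = 0.0.
C1 = (dt + 2*K*X)/denom = (7.1 + 2*7.1*0.5)/14.2 = 1.0.
C2 = (2*K*(1-X) - dt)/denom = 0.0.
O2 = C0*I2 + C1*I1 + C2*O1
   = 0.0*135 + 1.0*118 + 0.0*58
   = 118.0 m^3/s.

118.0


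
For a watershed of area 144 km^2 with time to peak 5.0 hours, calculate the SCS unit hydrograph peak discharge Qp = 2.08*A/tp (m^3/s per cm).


SCS formula: Qp = 2.08 * A / tp.
Qp = 2.08 * 144 / 5.0
   = 299.52 / 5.0
   = 59.9 m^3/s per cm.

59.9


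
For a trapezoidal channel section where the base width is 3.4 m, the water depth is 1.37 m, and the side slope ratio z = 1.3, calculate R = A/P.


For a trapezoidal section with side slope z:
A = (b + z*y)*y = (3.4 + 1.3*1.37)*1.37 = 7.098 m^2.
P = b + 2*y*sqrt(1 + z^2) = 3.4 + 2*1.37*sqrt(1 + 1.3^2) = 7.894 m.
R = A/P = 7.098 / 7.894 = 0.8992 m.

0.8992


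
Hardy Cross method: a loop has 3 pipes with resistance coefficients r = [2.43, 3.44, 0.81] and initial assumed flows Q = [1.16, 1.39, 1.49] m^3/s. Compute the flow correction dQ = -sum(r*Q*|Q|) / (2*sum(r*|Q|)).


Numerator terms (r*Q*|Q|): 2.43*1.16*|1.16| = 3.2698; 3.44*1.39*|1.39| = 6.6464; 0.81*1.49*|1.49| = 1.7983.
Sum of numerator = 11.7145.
Denominator terms (r*|Q|): 2.43*|1.16| = 2.8188; 3.44*|1.39| = 4.7816; 0.81*|1.49| = 1.2069.
2 * sum of denominator = 2 * 8.8073 = 17.6146.
dQ = -11.7145 / 17.6146 = -0.665 m^3/s.

-0.665


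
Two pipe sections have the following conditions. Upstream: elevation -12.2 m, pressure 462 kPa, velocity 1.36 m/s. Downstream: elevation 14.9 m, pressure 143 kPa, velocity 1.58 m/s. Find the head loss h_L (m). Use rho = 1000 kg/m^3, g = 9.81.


Total head at each section: H = z + p/(rho*g) + V^2/(2g).
H1 = -12.2 + 462*1000/(1000*9.81) + 1.36^2/(2*9.81)
   = -12.2 + 47.095 + 0.0943
   = 34.989 m.
H2 = 14.9 + 143*1000/(1000*9.81) + 1.58^2/(2*9.81)
   = 14.9 + 14.577 + 0.1272
   = 29.604 m.
h_L = H1 - H2 = 34.989 - 29.604 = 5.385 m.

5.385


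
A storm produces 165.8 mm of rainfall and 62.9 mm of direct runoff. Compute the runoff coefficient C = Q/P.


The runoff coefficient C = runoff depth / rainfall depth.
C = 62.9 / 165.8
  = 0.3794.

0.3794


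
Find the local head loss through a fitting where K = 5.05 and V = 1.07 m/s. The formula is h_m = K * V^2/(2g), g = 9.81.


Minor loss formula: h_m = K * V^2/(2g).
V^2 = 1.07^2 = 1.1449.
V^2/(2g) = 1.1449 / 19.62 = 0.0584 m.
h_m = 5.05 * 0.0584 = 0.2947 m.

0.2947


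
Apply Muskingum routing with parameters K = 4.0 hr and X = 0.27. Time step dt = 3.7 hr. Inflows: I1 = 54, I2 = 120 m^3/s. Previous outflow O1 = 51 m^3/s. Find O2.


Muskingum coefficients:
denom = 2*K*(1-X) + dt = 2*4.0*(1-0.27) + 3.7 = 9.54.
C0 = (dt - 2*K*X)/denom = (3.7 - 2*4.0*0.27)/9.54 = 0.1614.
C1 = (dt + 2*K*X)/denom = (3.7 + 2*4.0*0.27)/9.54 = 0.6143.
C2 = (2*K*(1-X) - dt)/denom = 0.2243.
O2 = C0*I2 + C1*I1 + C2*O1
   = 0.1614*120 + 0.6143*54 + 0.2243*51
   = 63.98 m^3/s.

63.98


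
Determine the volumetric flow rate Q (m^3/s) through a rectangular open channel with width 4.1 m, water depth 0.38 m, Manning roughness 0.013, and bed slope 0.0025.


For a rectangular channel, the cross-sectional area A = b * y = 4.1 * 0.38 = 1.56 m^2.
The wetted perimeter P = b + 2y = 4.1 + 2*0.38 = 4.86 m.
Hydraulic radius R = A/P = 1.56/4.86 = 0.3206 m.
Velocity V = (1/n)*R^(2/3)*S^(1/2) = (1/0.013)*0.3206^(2/3)*0.0025^(1/2) = 1.8016 m/s.
Discharge Q = A * V = 1.56 * 1.8016 = 2.807 m^3/s.

2.807


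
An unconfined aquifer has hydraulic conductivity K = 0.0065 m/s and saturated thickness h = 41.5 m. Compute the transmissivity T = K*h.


Transmissivity is defined as T = K * h.
T = 0.0065 * 41.5
  = 0.2697 m^2/s.

0.2697


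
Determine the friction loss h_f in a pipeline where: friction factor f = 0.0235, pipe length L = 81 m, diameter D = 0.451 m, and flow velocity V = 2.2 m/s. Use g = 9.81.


Darcy-Weisbach equation: h_f = f * (L/D) * V^2/(2g).
f * L/D = 0.0235 * 81/0.451 = 4.2206.
V^2/(2g) = 2.2^2 / (2*9.81) = 4.84 / 19.62 = 0.2467 m.
h_f = 4.2206 * 0.2467 = 1.041 m.

1.041


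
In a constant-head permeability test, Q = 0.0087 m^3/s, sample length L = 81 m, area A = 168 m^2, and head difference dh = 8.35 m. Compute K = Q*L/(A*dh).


From K = Q*L / (A*dh):
Numerator: Q*L = 0.0087 * 81 = 0.7047.
Denominator: A*dh = 168 * 8.35 = 1402.8.
K = 0.7047 / 1402.8 = 0.000502 m/s.

0.000502


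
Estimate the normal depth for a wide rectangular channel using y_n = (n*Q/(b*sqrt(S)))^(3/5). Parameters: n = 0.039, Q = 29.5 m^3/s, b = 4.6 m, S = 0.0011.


We use the wide-channel approximation y_n = (n*Q/(b*sqrt(S)))^(3/5).
sqrt(S) = sqrt(0.0011) = 0.033166.
Numerator: n*Q = 0.039 * 29.5 = 1.1505.
Denominator: b*sqrt(S) = 4.6 * 0.033166 = 0.152564.
arg = 7.5411.
y_n = 7.5411^(3/5) = 3.3609 m.

3.3609


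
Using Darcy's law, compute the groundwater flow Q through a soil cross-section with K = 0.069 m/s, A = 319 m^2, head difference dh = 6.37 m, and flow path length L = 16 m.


Darcy's law: Q = K * A * i, where i = dh/L.
Hydraulic gradient i = 6.37 / 16 = 0.398125.
Q = 0.069 * 319 * 0.398125
  = 8.7631 m^3/s.

8.7631


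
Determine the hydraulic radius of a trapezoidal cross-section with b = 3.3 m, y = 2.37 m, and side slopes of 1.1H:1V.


For a trapezoidal section with side slope z:
A = (b + z*y)*y = (3.3 + 1.1*2.37)*2.37 = 14.0 m^2.
P = b + 2*y*sqrt(1 + z^2) = 3.3 + 2*2.37*sqrt(1 + 1.1^2) = 10.347 m.
R = A/P = 14.0 / 10.347 = 1.3531 m.

1.3531


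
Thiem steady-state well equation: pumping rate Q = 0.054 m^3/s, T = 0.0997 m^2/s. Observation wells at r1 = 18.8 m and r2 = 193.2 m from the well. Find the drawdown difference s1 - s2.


Thiem equation: s1 - s2 = Q/(2*pi*T) * ln(r2/r1).
ln(r2/r1) = ln(193.2/18.8) = 2.3299.
Q/(2*pi*T) = 0.054 / (2*pi*0.0997) = 0.054 / 0.6264 = 0.0862.
s1 - s2 = 0.0862 * 2.3299 = 0.2008 m.

0.2008


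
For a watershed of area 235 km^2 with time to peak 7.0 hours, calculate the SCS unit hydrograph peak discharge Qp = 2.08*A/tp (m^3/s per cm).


SCS formula: Qp = 2.08 * A / tp.
Qp = 2.08 * 235 / 7.0
   = 488.8 / 7.0
   = 69.83 m^3/s per cm.

69.83


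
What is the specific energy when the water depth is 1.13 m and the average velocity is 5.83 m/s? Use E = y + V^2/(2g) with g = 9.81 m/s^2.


Specific energy E = y + V^2/(2g).
Velocity head = V^2/(2g) = 5.83^2 / (2*9.81) = 33.9889 / 19.62 = 1.7324 m.
E = 1.13 + 1.7324 = 2.8624 m.

2.8624


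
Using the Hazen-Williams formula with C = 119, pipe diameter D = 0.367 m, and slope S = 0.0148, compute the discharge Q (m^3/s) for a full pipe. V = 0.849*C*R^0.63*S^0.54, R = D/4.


For a full circular pipe, R = D/4 = 0.367/4 = 0.0917 m.
V = 0.849 * 119 * 0.0917^0.63 * 0.0148^0.54
  = 0.849 * 119 * 0.222045 * 0.102788
  = 2.3059 m/s.
Pipe area A = pi*D^2/4 = pi*0.367^2/4 = 0.1058 m^2.
Q = A * V = 0.1058 * 2.3059 = 0.2439 m^3/s.

0.2439


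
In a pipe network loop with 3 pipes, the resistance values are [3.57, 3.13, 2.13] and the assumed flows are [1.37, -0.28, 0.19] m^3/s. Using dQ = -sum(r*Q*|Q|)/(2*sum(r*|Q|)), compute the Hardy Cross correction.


Numerator terms (r*Q*|Q|): 3.57*1.37*|1.37| = 6.7005; 3.13*-0.28*|-0.28| = -0.2454; 2.13*0.19*|0.19| = 0.0769.
Sum of numerator = 6.532.
Denominator terms (r*|Q|): 3.57*|1.37| = 4.8909; 3.13*|-0.28| = 0.8764; 2.13*|0.19| = 0.4047.
2 * sum of denominator = 2 * 6.172 = 12.344.
dQ = -6.532 / 12.344 = -0.5292 m^3/s.

-0.5292


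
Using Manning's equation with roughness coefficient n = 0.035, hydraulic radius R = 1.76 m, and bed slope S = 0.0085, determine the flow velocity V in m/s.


Manning's equation gives V = (1/n) * R^(2/3) * S^(1/2).
First, compute R^(2/3) = 1.76^(2/3) = 1.4577.
Next, S^(1/2) = 0.0085^(1/2) = 0.092195.
Then 1/n = 1/0.035 = 28.57.
V = 28.57 * 1.4577 * 0.092195 = 3.8399 m/s.

3.8399


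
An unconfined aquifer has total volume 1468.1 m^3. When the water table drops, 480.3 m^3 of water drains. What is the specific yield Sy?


Specific yield Sy = Volume drained / Total volume.
Sy = 480.3 / 1468.1
   = 0.3272.

0.3272


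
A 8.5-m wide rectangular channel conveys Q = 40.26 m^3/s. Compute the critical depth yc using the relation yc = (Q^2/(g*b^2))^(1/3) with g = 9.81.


Using yc = (Q^2 / (g * b^2))^(1/3):
Q^2 = 40.26^2 = 1620.87.
g * b^2 = 9.81 * 8.5^2 = 9.81 * 72.25 = 708.77.
Q^2 / (g*b^2) = 1620.87 / 708.77 = 2.2869.
yc = 2.2869^(1/3) = 1.3175 m.

1.3175


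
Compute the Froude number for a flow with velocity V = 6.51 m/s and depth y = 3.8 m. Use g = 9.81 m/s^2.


The Froude number is defined as Fr = V / sqrt(g*y).
g*y = 9.81 * 3.8 = 37.278.
sqrt(g*y) = sqrt(37.278) = 6.1056.
Fr = 6.51 / 6.1056 = 1.0662.

1.0662


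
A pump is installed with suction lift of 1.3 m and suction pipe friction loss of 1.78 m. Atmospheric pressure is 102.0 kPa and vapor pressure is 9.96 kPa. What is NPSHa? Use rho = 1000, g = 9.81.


NPSHa = p_atm/(rho*g) - z_s - hf_s - p_vap/(rho*g).
p_atm/(rho*g) = 102.0*1000 / (1000*9.81) = 10.398 m.
p_vap/(rho*g) = 9.96*1000 / (1000*9.81) = 1.015 m.
NPSHa = 10.398 - 1.3 - 1.78 - 1.015
      = 6.3 m.

6.3
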